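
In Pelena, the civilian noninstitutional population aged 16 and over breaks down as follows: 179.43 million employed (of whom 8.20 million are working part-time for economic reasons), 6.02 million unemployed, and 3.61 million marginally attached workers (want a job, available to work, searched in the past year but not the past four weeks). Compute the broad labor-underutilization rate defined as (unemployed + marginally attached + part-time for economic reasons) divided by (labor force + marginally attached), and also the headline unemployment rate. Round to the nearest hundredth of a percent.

Labor force = 179.43 + 6.02 = 185.45 million.
Numerator = 6.02 + 3.61 + 8.20 = 17.83 million.
Denominator = 185.45 + 3.61 = 189.06 million.
Broad rate = 17.83 / 189.06 = 9.43%.
Headline unemployment rate = 6.02 / 185.45 = 3.25%.

Broad underutilization rate ≈ 9.43%; headline unemployment rate ≈ 3.25%.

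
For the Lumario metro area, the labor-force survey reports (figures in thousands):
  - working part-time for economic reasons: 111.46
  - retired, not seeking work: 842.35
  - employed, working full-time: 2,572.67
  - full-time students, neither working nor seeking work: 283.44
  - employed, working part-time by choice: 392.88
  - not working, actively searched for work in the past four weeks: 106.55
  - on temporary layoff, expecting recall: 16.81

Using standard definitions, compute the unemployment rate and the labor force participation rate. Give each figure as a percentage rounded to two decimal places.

Unemployment rate ≈ 3.85%; labor force participation rate ≈ 73.98%.

Employed = 111.46 + 2,572.67 + 392.88 = 3,077.01 thousand (anyone who worked, including part-time for economic reasons, counts as employed).
Unemployed = 106.55 + 16.81 = 123.36 thousand (jobless and actively searching, or on temporary layoff).
Labor force = 3,077.01 + 123.36 = 3,200.37 thousand.
Not in labor force = 842.35 + 283.44 = 1,125.79 thousand (those not working and not actively searching are outside the labor force).
Civilian working-age population = 3,200.37 + 1,125.79 = 4,326.16 thousand.
Unemployment rate = 123.36 / 3,200.37 = 3.85%.
Labor force participation rate = 3,200.37 / 4,326.16 = 73.98%.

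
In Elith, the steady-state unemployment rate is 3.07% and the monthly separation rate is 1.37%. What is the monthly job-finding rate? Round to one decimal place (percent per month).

Job-finding rate ≈ 43.3% per month.

From u* = s/(s+f): f = s·(1−u)/u.
f = 1.37 × (1 − 0.0307) / 0.0307 = 1.3279 / 0.0307 ≈ 43.3% per month.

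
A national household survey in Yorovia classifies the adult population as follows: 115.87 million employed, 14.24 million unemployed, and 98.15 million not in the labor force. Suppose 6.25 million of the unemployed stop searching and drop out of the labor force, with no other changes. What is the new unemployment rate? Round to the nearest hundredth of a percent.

Initially, labor force = 115.87 + 14.24 = 130.11 million, so u = 14.24/130.11 = 10.94%.
After the change, unemployed and labor force both fall by 6.25 → E = 115.87, U = 7.99, labor force = 123.86 million.
New unemployment rate = 7.99 / 123.86 = 6.45%.

New unemployment rate ≈ 6.45%.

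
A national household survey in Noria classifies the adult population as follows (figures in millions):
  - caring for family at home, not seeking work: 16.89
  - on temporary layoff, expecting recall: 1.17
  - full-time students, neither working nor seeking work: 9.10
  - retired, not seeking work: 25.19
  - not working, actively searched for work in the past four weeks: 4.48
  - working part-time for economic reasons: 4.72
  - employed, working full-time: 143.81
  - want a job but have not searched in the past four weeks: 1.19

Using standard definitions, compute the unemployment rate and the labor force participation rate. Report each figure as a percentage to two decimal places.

Employed = 4.72 + 143.81 = 148.53 million (anyone who worked, including part-time for economic reasons, counts as employed).
Unemployed = 1.17 + 4.48 = 5.65 million (jobless and actively searching, or on temporary layoff).
Labor force = 148.53 + 5.65 = 154.18 million.
Not in labor force = 16.89 + 9.10 + 25.19 + 1.19 = 52.37 million (those not working and not actively searching are outside the labor force — including those who want a job but have given up searching).
Civilian working-age population = 154.18 + 52.37 = 206.55 million.
Unemployment rate = 5.65 / 154.18 = 3.66%.
Labor force participation rate = 154.18 / 206.55 = 74.65%.

Unemployment rate ≈ 3.66%; labor force participation rate ≈ 74.65%.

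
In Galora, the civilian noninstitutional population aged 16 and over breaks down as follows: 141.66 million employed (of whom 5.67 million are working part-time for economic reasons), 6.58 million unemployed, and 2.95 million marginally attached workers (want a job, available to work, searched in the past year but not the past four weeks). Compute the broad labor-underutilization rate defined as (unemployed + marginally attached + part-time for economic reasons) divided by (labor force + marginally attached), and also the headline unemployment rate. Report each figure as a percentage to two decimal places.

Broad underutilization rate ≈ 10.05%; headline unemployment rate ≈ 4.44%.

Labor force = 141.66 + 6.58 = 148.24 million.
Numerator = 6.58 + 2.95 + 5.67 = 15.20 million.
Denominator = 148.24 + 2.95 = 151.19 million.
Broad rate = 15.20 / 151.19 = 10.05%.
Headline unemployment rate = 6.58 / 148.24 = 4.44%.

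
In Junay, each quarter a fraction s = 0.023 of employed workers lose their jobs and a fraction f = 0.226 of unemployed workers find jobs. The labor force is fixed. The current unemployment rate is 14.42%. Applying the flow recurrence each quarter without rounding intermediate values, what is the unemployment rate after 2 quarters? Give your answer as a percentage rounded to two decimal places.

With a fixed labor force, u_{t+1} = u_t + s·(1−u_t) − f·u_t = u_t·(1−s−f) + s.
Here 1−s−f = 0.751 and s = 0.023.
u_1 = 0.144200 × 0.751 + 0.023 = 0.131294.
u_2 = 0.131294 × 0.751 + 0.023 = 0.121602.

Unemployment rate after two quarters ≈ 12.16%.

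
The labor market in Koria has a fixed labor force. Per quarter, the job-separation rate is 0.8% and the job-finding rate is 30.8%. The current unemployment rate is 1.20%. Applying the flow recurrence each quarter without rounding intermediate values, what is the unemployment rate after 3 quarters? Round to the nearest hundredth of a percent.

Unemployment rate after three quarters ≈ 2.11%.

With a fixed labor force, u_{t+1} = u_t + s·(1−u_t) − f·u_t = u_t·(1−s−f) + s.
Here 1−s−f = 0.684 and s = 0.008.
u_1 = 0.012000 × 0.684 + 0.008 = 0.016208.
u_2 = 0.016208 × 0.684 + 0.008 = 0.019086.
u_3 = 0.019086 × 0.684 + 0.008 = 0.021055.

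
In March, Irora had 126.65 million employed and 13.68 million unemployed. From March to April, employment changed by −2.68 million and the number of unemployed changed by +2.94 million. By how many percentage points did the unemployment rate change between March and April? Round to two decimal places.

March: labor force = 126.65 + 13.68 = 140.33; u = 13.68/140.33 = 9.75%.
April: labor force = 123.97 + 16.62 = 140.59; u = 16.62/140.59 = 11.82%.
Change = 11.82% − 9.75% = +2.07 pp.

The unemployment rate changed by +2.07 percentage points.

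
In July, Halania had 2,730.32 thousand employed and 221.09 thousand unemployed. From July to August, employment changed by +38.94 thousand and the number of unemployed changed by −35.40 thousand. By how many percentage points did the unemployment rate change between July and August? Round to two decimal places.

July: labor force = 2,730.32 + 221.09 = 2,951.41; u = 221.09/2,951.41 = 7.49%.
August: labor force = 2,769.26 + 185.69 = 2,954.95; u = 185.69/2,954.95 = 6.28%.
Change = 6.28% − 7.49% = −1.21 pp.

The unemployment rate changed by −1.21 percentage points.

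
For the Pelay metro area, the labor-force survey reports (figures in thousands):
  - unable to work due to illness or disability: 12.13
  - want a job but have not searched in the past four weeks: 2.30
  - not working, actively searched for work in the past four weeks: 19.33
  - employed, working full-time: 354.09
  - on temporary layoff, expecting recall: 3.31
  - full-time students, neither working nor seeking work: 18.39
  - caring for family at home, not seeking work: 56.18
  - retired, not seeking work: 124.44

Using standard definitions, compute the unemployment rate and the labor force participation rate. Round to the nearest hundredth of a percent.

Employed = 354.09 thousand.
Unemployed = 19.33 + 3.31 = 22.64 thousand (jobless and actively searching, or on temporary layoff).
Labor force = 354.09 + 22.64 = 376.73 thousand.
Not in labor force = 12.13 + 2.30 + 18.39 + 56.18 + 124.44 = 213.44 thousand (those not working and not actively searching are outside the labor force — including those who want a job but have given up searching).
Civilian working-age population = 376.73 + 213.44 = 590.17 thousand.
Unemployment rate = 22.64 / 376.73 = 6.01%.
Labor force participation rate = 376.73 / 590.17 = 63.83%.

Unemployment rate ≈ 6.01%; labor force participation rate ≈ 63.83%.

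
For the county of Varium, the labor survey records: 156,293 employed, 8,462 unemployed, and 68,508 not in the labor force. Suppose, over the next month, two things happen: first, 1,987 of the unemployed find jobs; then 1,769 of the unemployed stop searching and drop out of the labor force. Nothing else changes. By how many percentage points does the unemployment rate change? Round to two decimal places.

Initially, labor force = 156,293 + 8,462 = 164,755, so u = 8,462/164,755 = 5.14%.
After the first change, unemployed falls and employed rises by 1,987; labor force unchanged → E = 158,280, U = 6,475, labor force = 164,755.
After the second change, unemployed and labor force both fall by 1,769 → E = 158,280, U = 4,706, labor force = 162,986.
New unemployment rate = 4,706 / 162,986 = 2.89%.
Change = 2.89% − 5.14% = −2.25 percentage points.

The unemployment rate changes by −2.25 percentage points.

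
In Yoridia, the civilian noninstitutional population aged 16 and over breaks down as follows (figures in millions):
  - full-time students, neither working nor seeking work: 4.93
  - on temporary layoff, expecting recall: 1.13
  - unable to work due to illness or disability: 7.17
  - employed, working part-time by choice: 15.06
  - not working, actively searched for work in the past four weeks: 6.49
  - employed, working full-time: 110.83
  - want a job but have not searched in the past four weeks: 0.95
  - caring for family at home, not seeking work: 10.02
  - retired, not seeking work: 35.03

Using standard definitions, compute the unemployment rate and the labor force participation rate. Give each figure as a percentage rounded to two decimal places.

Employed = 15.06 + 110.83 = 125.89 million.
Unemployed = 1.13 + 6.49 = 7.62 million (jobless and actively searching, or on temporary layoff).
Labor force = 125.89 + 7.62 = 133.51 million.
Not in labor force = 4.93 + 7.17 + 0.95 + 10.02 + 35.03 = 58.10 million (those not working and not actively searching are outside the labor force — including those who want a job but have given up searching).
Civilian working-age population = 133.51 + 58.10 = 191.61 million.
Unemployment rate = 7.62 / 133.51 = 5.71%.
Labor force participation rate = 133.51 / 191.61 = 69.68%.

Unemployment rate ≈ 5.71%; labor force participation rate ≈ 69.68%.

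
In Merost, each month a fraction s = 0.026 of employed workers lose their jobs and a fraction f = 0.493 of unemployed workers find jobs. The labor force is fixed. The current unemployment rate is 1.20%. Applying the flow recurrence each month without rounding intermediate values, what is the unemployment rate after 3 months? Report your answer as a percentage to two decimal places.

Unemployment rate after three months ≈ 4.59%.

With a fixed labor force, u_{t+1} = u_t + s·(1−u_t) − f·u_t = u_t·(1−s−f) + s.
Here 1−s−f = 0.481 and s = 0.026.
u_1 = 0.012000 × 0.481 + 0.026 = 0.031772.
u_2 = 0.031772 × 0.481 + 0.026 = 0.041282.
u_3 = 0.041282 × 0.481 + 0.026 = 0.045857.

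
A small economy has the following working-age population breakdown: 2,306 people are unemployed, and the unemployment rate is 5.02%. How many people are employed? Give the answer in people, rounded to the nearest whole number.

About 43,630 are employed.

Labor force = U / u = 2,306 / 0.0502 ≈ 45,936.
Employed = labor force − unemployed = 45,936 − 2,306 = 43,630.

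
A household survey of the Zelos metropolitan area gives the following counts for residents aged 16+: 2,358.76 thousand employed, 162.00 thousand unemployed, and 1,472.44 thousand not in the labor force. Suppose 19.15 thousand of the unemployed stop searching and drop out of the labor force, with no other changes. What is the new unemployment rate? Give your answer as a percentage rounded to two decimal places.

New unemployment rate ≈ 5.71%.

Initially, labor force = 2,358.76 + 162.00 = 2,520.76 thousand, so u = 162.00/2,520.76 = 6.43%.
After the change, unemployed and labor force both fall by 19.15 → E = 2,358.76, U = 142.85, labor force = 2,501.61 thousand.
New unemployment rate = 142.85 / 2,501.61 = 5.71%.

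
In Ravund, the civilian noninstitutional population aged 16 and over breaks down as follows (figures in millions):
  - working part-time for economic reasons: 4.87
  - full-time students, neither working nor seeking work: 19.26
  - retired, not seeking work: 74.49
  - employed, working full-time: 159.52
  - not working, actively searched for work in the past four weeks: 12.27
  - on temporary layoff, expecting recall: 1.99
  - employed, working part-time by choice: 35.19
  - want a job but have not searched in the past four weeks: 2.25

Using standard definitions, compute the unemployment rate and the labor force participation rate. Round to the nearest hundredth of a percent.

Unemployment rate ≈ 6.67%; labor force participation rate ≈ 69.02%.

Employed = 4.87 + 159.52 + 35.19 = 199.58 million (anyone who worked, including part-time for economic reasons, counts as employed).
Unemployed = 12.27 + 1.99 = 14.26 million (jobless and actively searching, or on temporary layoff).
Labor force = 199.58 + 14.26 = 213.84 million.
Not in labor force = 19.26 + 74.49 + 2.25 = 96.00 million (those not working and not actively searching are outside the labor force — including those who want a job but have given up searching).
Civilian working-age population = 213.84 + 96.00 = 309.84 million.
Unemployment rate = 14.26 / 213.84 = 6.67%.
Labor force participation rate = 213.84 / 309.84 = 69.02%.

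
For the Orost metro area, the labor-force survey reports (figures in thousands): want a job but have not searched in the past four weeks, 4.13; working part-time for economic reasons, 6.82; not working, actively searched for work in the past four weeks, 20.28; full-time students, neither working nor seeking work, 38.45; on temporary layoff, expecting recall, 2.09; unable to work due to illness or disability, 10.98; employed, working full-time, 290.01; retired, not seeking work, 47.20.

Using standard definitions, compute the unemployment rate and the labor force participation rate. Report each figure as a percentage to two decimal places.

Employed = 6.82 + 290.01 = 296.83 thousand (anyone who worked, including part-time for economic reasons, counts as employed).
Unemployed = 20.28 + 2.09 = 22.37 thousand (jobless and actively searching, or on temporary layoff).
Labor force = 296.83 + 22.37 = 319.20 thousand.
Not in labor force = 4.13 + 38.45 + 10.98 + 47.20 = 100.76 thousand (those not working and not actively searching are outside the labor force — including those who want a job but have given up searching).
Civilian working-age population = 319.20 + 100.76 = 419.96 thousand.
Unemployment rate = 22.37 / 319.20 = 7.01%.
Labor force participation rate = 319.20 / 419.96 = 76.01%.

Unemployment rate ≈ 7.01%; labor force participation rate ≈ 76.01%.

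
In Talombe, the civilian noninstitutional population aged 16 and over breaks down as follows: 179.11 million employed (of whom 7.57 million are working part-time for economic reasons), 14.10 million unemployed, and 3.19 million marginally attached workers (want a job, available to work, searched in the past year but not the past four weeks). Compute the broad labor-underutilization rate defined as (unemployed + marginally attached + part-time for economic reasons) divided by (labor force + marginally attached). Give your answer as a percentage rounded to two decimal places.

Broad underutilization rate ≈ 12.66%.

Labor force = 179.11 + 14.10 = 193.21 million.
Numerator = 14.10 + 3.19 + 7.57 = 24.86 million.
Denominator = 193.21 + 3.19 = 196.40 million.
Broad rate = 24.86 / 196.40 = 12.66%.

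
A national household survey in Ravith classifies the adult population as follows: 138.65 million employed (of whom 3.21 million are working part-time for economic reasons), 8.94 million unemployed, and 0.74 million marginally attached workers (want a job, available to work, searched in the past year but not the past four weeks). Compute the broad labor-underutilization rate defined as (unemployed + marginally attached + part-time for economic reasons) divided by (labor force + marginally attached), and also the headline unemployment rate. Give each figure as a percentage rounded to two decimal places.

Broad underutilization rate ≈ 8.69%; headline unemployment rate ≈ 6.06%.

Labor force = 138.65 + 8.94 = 147.59 million.
Numerator = 8.94 + 0.74 + 3.21 = 12.89 million.
Denominator = 147.59 + 0.74 = 148.33 million.
Broad rate = 12.89 / 148.33 = 8.69%.
Headline unemployment rate = 8.94 / 147.59 = 6.06%.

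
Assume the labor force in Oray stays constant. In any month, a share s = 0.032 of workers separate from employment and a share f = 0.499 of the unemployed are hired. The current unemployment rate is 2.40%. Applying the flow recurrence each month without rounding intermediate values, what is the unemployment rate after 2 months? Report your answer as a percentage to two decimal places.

With a fixed labor force, u_{t+1} = u_t + s·(1−u_t) − f·u_t = u_t·(1−s−f) + s.
Here 1−s−f = 0.469 and s = 0.032.
u_1 = 0.024000 × 0.469 + 0.032 = 0.043256.
u_2 = 0.043256 × 0.469 + 0.032 = 0.052287.

Unemployment rate after two months ≈ 5.23%.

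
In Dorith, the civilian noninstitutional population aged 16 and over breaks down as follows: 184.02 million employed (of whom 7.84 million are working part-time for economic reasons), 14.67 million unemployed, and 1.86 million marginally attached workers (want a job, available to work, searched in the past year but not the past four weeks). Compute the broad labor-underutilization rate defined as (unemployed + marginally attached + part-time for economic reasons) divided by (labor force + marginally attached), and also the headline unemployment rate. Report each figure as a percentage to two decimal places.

Labor force = 184.02 + 14.67 = 198.69 million.
Numerator = 14.67 + 1.86 + 7.84 = 24.37 million.
Denominator = 198.69 + 1.86 = 200.55 million.
Broad rate = 24.37 / 200.55 = 12.15%.
Headline unemployment rate = 14.67 / 198.69 = 7.38%.

Broad underutilization rate ≈ 12.15%; headline unemployment rate ≈ 7.38%.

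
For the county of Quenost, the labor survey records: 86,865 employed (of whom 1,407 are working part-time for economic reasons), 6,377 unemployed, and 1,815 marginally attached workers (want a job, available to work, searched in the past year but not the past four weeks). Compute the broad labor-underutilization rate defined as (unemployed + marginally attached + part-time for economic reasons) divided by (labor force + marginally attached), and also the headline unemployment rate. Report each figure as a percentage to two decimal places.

Labor force = 86,865 + 6,377 = 93,242.
Numerator = 6,377 + 1,815 + 1,407 = 9,599.
Denominator = 93,242 + 1,815 = 95,057.
Broad rate = 9,599 / 95,057 = 10.10%.
Headline unemployment rate = 6,377 / 93,242 = 6.84%.

Broad underutilization rate ≈ 10.10%; headline unemployment rate ≈ 6.84%.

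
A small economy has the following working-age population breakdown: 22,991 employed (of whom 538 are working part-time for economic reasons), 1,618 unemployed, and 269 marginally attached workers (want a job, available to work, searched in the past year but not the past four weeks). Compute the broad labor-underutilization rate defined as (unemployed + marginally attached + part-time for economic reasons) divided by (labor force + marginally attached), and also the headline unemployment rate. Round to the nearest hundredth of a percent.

Labor force = 22,991 + 1,618 = 24,609.
Numerator = 1,618 + 269 + 538 = 2,425.
Denominator = 24,609 + 269 = 24,878.
Broad rate = 2,425 / 24,878 = 9.75%.
Headline unemployment rate = 1,618 / 24,609 = 6.57%.

Broad underutilization rate ≈ 9.75%; headline unemployment rate ≈ 6.57%.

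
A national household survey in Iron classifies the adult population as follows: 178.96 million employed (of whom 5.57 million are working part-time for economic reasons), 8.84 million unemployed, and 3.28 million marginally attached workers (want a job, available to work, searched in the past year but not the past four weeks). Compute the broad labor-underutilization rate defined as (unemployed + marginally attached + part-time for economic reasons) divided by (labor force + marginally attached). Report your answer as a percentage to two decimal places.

Labor force = 178.96 + 8.84 = 187.80 million.
Numerator = 8.84 + 3.28 + 5.57 = 17.69 million.
Denominator = 187.80 + 3.28 = 191.08 million.
Broad rate = 17.69 / 191.08 = 9.26%.

Broad underutilization rate ≈ 9.26%.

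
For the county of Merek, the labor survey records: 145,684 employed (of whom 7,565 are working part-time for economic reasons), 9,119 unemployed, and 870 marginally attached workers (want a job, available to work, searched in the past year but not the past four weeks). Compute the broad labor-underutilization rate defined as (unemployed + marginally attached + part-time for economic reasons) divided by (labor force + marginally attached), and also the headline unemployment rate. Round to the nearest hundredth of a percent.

Labor force = 145,684 + 9,119 = 154,803.
Numerator = 9,119 + 870 + 7,565 = 17,554.
Denominator = 154,803 + 870 = 155,673.
Broad rate = 17,554 / 155,673 = 11.28%.
Headline unemployment rate = 9,119 / 154,803 = 5.89%.

Broad underutilization rate ≈ 11.28%; headline unemployment rate ≈ 5.89%.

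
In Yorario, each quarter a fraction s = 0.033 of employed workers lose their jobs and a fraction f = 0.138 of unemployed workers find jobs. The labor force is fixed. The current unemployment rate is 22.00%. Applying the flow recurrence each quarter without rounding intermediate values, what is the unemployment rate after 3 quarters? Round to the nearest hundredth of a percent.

With a fixed labor force, u_{t+1} = u_t + s·(1−u_t) − f·u_t = u_t·(1−s−f) + s.
Here 1−s−f = 0.829 and s = 0.033.
u_1 = 0.220000 × 0.829 + 0.033 = 0.215380.
u_2 = 0.215380 × 0.829 + 0.033 = 0.211550.
u_3 = 0.211550 × 0.829 + 0.033 = 0.208375.

Unemployment rate after three quarters ≈ 20.84%.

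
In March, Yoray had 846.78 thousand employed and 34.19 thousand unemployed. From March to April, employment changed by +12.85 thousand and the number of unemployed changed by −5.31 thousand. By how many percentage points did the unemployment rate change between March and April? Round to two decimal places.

The unemployment rate changed by −0.63 percentage points.

March: labor force = 846.78 + 34.19 = 880.97; u = 34.19/880.97 = 3.88%.
April: labor force = 859.63 + 28.88 = 888.51; u = 28.88/888.51 = 3.25%.
Change = 3.25% − 3.88% = −0.63 pp.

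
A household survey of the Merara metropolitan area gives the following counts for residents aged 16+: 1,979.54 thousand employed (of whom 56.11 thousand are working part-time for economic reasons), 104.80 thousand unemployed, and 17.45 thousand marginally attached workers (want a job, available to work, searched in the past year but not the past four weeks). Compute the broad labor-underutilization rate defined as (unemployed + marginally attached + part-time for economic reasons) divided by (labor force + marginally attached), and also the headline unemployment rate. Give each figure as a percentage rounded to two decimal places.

Broad underutilization rate ≈ 8.49%; headline unemployment rate ≈ 5.03%.

Labor force = 1,979.54 + 104.80 = 2,084.34 thousand.
Numerator = 104.80 + 17.45 + 56.11 = 178.36 thousand.
Denominator = 2,084.34 + 17.45 = 2,101.79 thousand.
Broad rate = 178.36 / 2,101.79 = 8.49%.
Headline unemployment rate = 104.80 / 2,084.34 = 5.03%.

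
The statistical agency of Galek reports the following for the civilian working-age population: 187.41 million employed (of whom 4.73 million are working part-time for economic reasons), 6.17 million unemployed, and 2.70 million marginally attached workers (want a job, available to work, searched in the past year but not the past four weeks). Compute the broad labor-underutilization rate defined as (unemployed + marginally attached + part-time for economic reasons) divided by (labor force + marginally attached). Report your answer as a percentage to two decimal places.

Broad underutilization rate ≈ 6.93%.

Labor force = 187.41 + 6.17 = 193.58 million.
Numerator = 6.17 + 2.70 + 4.73 = 13.60 million.
Denominator = 193.58 + 2.70 = 196.28 million.
Broad rate = 13.60 / 196.28 = 6.93%.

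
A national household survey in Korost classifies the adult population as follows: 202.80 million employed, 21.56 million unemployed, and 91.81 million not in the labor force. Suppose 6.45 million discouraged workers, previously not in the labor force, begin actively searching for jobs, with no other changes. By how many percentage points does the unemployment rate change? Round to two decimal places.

Initially, labor force = 202.80 + 21.56 = 224.36 million, so u = 21.56/224.36 = 9.61%.
After the change, unemployed and labor force both rise by 6.45 → E = 202.80, U = 28.01, labor force = 230.81 million.
New unemployment rate = 28.01 / 230.81 = 12.14%.
Change = 12.14% − 9.61% = +2.53 percentage points.

The unemployment rate changes by +2.53 percentage points.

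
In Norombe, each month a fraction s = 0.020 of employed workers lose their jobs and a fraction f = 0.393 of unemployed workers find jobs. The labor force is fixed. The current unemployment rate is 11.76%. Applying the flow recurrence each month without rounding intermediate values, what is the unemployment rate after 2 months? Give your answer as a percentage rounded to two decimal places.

With a fixed labor force, u_{t+1} = u_t + s·(1−u_t) − f·u_t = u_t·(1−s−f) + s.
Here 1−s−f = 0.587 and s = 0.020.
u_1 = 0.117600 × 0.587 + 0.020 = 0.089031.
u_2 = 0.089031 × 0.587 + 0.020 = 0.072261.

Unemployment rate after two months ≈ 7.23%.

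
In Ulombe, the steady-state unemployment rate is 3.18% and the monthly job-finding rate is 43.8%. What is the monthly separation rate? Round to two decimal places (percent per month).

From u* = s/(s+f): s = u·f/(1−u).
s = 0.0318 × 43.8 / (1 − 0.0318) = 1.3928 / 0.9682 ≈ 1.44% per month.

Separation rate ≈ 1.44% per month.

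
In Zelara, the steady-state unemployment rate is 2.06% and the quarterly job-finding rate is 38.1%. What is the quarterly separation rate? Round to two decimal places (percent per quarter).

Separation rate ≈ 0.80% per quarter.

From u* = s/(s+f): s = u·f/(1−u).
s = 0.0206 × 38.1 / (1 − 0.0206) = 0.7849 / 0.9794 ≈ 0.80% per quarter.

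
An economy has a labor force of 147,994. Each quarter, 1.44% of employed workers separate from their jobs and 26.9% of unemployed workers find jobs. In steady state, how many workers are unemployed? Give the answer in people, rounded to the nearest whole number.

Steady-state unemployment rate u* = s/(s+f) = 1.44/(1.44+26.9) = 0.050812.
Unemployed = u* × labor force = 0.050812 × 147,994 ≈ 7,520.

About 7,520 are unemployed in steady state.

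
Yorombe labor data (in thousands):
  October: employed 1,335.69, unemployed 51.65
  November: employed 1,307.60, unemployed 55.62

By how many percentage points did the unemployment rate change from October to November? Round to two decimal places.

October: labor force = 1,335.69 + 51.65 = 1,387.34; u = 51.65/1,387.34 = 3.72%.
November: labor force = 1,307.60 + 55.62 = 1,363.22; u = 55.62/1,363.22 = 4.08%.
Change = 4.08% − 3.72% = +0.36 pp.

The unemployment rate changed by +0.36 percentage points.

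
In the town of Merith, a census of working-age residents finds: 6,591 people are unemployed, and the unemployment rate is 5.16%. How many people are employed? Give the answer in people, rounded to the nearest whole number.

About 121,142 are employed.

Labor force = U / u = 6,591 / 0.0516 ≈ 127,733.
Employed = labor force − unemployed = 127,733 − 6,591 = 121,142.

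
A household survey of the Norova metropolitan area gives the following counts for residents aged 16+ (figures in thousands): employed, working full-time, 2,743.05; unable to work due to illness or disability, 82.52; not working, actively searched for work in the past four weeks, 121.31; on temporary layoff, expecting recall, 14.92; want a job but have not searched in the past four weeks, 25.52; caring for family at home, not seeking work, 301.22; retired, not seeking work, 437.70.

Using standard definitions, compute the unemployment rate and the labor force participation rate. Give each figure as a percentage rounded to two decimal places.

Employed = 2,743.05 thousand.
Unemployed = 121.31 + 14.92 = 136.23 thousand (jobless and actively searching, or on temporary layoff).
Labor force = 2,743.05 + 136.23 = 2,879.28 thousand.
Not in labor force = 82.52 + 25.52 + 301.22 + 437.70 = 846.96 thousand (those not working and not actively searching are outside the labor force — including those who want a job but have given up searching).
Civilian working-age population = 2,879.28 + 846.96 = 3,726.24 thousand.
Unemployment rate = 136.23 / 2,879.28 = 4.73%.
Labor force participation rate = 2,879.28 / 3,726.24 = 77.27%.

Unemployment rate ≈ 4.73%; labor force participation rate ≈ 77.27%.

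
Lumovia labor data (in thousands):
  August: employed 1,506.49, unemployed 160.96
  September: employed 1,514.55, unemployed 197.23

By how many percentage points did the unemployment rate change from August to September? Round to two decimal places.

The unemployment rate changed by +1.87 percentage points.

August: labor force = 1,506.49 + 160.96 = 1,667.45; u = 160.96/1,667.45 = 9.65%.
September: labor force = 1,514.55 + 197.23 = 1,711.78; u = 197.23/1,711.78 = 11.52%.
Change = 11.52% − 9.65% = +1.87 pp.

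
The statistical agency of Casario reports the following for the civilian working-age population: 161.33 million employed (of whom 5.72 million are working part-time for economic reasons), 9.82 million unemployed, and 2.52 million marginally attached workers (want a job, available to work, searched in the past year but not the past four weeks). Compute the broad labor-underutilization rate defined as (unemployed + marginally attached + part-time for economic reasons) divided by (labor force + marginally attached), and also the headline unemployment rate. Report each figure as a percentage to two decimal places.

Labor force = 161.33 + 9.82 = 171.15 million.
Numerator = 9.82 + 2.52 + 5.72 = 18.06 million.
Denominator = 171.15 + 2.52 = 173.67 million.
Broad rate = 18.06 / 173.67 = 10.40%.
Headline unemployment rate = 9.82 / 171.15 = 5.74%.

Broad underutilization rate ≈ 10.40%; headline unemployment rate ≈ 5.74%.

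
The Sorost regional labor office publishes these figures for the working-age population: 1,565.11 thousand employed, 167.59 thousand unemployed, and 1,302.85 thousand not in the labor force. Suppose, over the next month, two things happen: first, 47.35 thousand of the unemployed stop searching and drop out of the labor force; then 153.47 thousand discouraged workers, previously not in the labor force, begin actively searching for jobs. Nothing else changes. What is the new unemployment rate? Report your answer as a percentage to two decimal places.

Initially, labor force = 1,565.11 + 167.59 = 1,732.70 thousand, so u = 167.59/1,732.70 = 9.67%.
After the first change, unemployed and labor force both fall by 47.35 → E = 1,565.11, U = 120.24, labor force = 1,685.35 thousand.
After the second change, unemployed and labor force both rise by 153.47 → E = 1,565.11, U = 273.71, labor force = 1,838.82 thousand.
New unemployment rate = 273.71 / 1,838.82 = 14.89%.

New unemployment rate ≈ 14.89%.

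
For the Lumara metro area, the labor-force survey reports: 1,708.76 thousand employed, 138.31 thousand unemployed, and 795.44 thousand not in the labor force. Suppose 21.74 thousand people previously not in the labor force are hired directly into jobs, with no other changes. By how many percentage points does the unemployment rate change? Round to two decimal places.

Initially, labor force = 1,708.76 + 138.31 = 1,847.07 thousand, so u = 138.31/1,847.07 = 7.49%.
After the change, employed and labor force both rise by 21.74; unemployed unchanged → E = 1,730.50, U = 138.31, labor force = 1,868.81 thousand.
New unemployment rate = 138.31 / 1,868.81 = 7.40%.
Change = 7.40% − 7.49% = −0.09 percentage points.

The unemployment rate changes by −0.09 percentage points.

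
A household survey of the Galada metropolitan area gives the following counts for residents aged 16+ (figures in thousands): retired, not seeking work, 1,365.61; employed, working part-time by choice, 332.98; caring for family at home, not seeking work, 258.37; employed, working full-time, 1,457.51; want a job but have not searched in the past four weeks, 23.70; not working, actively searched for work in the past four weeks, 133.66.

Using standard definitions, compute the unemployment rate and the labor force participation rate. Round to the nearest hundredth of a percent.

Unemployment rate ≈ 6.95%; labor force participation rate ≈ 53.87%.

Employed = 332.98 + 1,457.51 = 1,790.49 thousand.
Unemployed = 133.66 thousand.
Labor force = 1,790.49 + 133.66 = 1,924.15 thousand.
Not in labor force = 1,365.61 + 258.37 + 23.70 = 1,647.68 thousand (those not working and not actively searching are outside the labor force — including those who want a job but have given up searching).
Civilian working-age population = 1,924.15 + 1,647.68 = 3,571.83 thousand.
Unemployment rate = 133.66 / 1,924.15 = 6.95%.
Labor force participation rate = 1,924.15 / 3,571.83 = 53.87%.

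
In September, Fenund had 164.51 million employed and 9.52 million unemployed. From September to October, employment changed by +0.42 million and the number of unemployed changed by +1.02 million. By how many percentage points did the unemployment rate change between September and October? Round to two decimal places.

The unemployment rate changed by +0.54 percentage points.

September: labor force = 164.51 + 9.52 = 174.03; u = 9.52/174.03 = 5.47%.
October: labor force = 164.93 + 10.54 = 175.47; u = 10.54/175.47 = 6.01%.
Change = 6.01% − 5.47% = +0.54 pp.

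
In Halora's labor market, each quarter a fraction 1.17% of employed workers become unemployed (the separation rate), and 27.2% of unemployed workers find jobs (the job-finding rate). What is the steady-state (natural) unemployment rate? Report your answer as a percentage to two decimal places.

At steady state the flows balance: s·E = f·U, so U/(E+U) = s/(s+f).
u* = 1.17 / (1.17 + 27.2) = 1.17 / 28.37 = 4.12%.

Steady-state unemployment rate ≈ 4.12%.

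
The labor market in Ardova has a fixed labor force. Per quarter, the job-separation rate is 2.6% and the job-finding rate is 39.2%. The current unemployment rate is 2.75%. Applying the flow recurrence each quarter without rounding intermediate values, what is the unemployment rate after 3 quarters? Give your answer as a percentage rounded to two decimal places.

Unemployment rate after three quarters ≈ 5.54%.

With a fixed labor force, u_{t+1} = u_t + s·(1−u_t) − f·u_t = u_t·(1−s−f) + s.
Here 1−s−f = 0.582 and s = 0.026.
u_1 = 0.027500 × 0.582 + 0.026 = 0.042005.
u_2 = 0.042005 × 0.582 + 0.026 = 0.050447.
u_3 = 0.050447 × 0.582 + 0.026 = 0.055360.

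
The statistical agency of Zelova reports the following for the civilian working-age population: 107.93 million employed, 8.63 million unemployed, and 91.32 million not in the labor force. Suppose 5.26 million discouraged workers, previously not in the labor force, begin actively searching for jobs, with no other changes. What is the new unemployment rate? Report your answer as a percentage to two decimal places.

Initially, labor force = 107.93 + 8.63 = 116.56 million, so u = 8.63/116.56 = 7.40%.
After the change, unemployed and labor force both rise by 5.26 → E = 107.93, U = 13.89, labor force = 121.82 million.
New unemployment rate = 13.89 / 121.82 = 11.40%.

New unemployment rate ≈ 11.40%.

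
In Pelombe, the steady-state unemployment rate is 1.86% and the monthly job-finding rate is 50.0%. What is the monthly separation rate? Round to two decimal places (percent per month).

Separation rate ≈ 0.95% per month.

From u* = s/(s+f): s = u·f/(1−u).
s = 0.0186 × 50.0 / (1 − 0.0186) = 0.9300 / 0.9814 ≈ 0.95% per month.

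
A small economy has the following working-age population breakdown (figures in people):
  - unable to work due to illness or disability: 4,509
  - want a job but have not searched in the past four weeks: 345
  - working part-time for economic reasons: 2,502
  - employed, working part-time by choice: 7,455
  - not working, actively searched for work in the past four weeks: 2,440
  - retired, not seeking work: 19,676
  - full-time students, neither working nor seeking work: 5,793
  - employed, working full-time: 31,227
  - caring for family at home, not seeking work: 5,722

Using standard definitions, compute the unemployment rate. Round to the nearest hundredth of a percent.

Unemployment rate ≈ 5.59%.

Employed = 2,502 + 7,455 + 31,227 = 41,184 (anyone who worked, including part-time for economic reasons, counts as employed).
Unemployed = 2,440.
Labor force = 41,184 + 2,440 = 43,624.
Unemployment rate = 2,440 / 43,624 = 5.59%.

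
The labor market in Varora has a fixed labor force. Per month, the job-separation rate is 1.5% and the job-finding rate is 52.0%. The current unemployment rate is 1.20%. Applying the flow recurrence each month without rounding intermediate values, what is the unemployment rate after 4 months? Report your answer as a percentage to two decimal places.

With a fixed labor force, u_{t+1} = u_t + s·(1−u_t) − f·u_t = u_t·(1−s−f) + s.
Here 1−s−f = 0.465 and s = 0.015.
u_1 = 0.012000 × 0.465 + 0.015 = 0.020580.
u_2 = 0.020580 × 0.465 + 0.015 = 0.024570.
u_3 = 0.024570 × 0.465 + 0.015 = 0.026425.
u_4 = 0.026425 × 0.465 + 0.015 = 0.027288.

Unemployment rate after four months ≈ 2.73%.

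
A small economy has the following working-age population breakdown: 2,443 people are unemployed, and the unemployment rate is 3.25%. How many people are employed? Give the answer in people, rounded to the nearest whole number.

About 72,726 are employed.

Labor force = U / u = 2,443 / 0.0325 ≈ 75,169.
Employed = labor force − unemployed = 75,169 − 2,443 = 72,726.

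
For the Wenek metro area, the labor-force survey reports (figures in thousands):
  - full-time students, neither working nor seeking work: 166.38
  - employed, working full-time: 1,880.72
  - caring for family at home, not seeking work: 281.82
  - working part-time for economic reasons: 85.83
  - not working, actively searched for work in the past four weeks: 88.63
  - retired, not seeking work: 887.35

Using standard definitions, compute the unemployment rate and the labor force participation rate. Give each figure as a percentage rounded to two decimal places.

Employed = 1,880.72 + 85.83 = 1,966.55 thousand (anyone who worked, including part-time for economic reasons, counts as employed).
Unemployed = 88.63 thousand.
Labor force = 1,966.55 + 88.63 = 2,055.18 thousand.
Not in labor force = 166.38 + 281.82 + 887.35 = 1,335.55 thousand (those not working and not actively searching are outside the labor force).
Civilian working-age population = 2,055.18 + 1,335.55 = 3,390.73 thousand.
Unemployment rate = 88.63 / 2,055.18 = 4.31%.
Labor force participation rate = 2,055.18 / 3,390.73 = 60.61%.

Unemployment rate ≈ 4.31%; labor force participation rate ≈ 60.61%.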